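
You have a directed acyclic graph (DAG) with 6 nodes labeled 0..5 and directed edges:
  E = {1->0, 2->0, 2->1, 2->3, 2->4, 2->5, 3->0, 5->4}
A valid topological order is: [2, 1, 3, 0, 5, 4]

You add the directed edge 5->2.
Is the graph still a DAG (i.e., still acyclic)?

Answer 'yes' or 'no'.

Given toposort: [2, 1, 3, 0, 5, 4]
Position of 5: index 4; position of 2: index 0
New edge 5->2: backward (u after v in old order)
Backward edge: old toposort is now invalid. Check if this creates a cycle.
Does 2 already reach 5? Reachable from 2: [0, 1, 2, 3, 4, 5]. YES -> cycle!
Still a DAG? no

Answer: no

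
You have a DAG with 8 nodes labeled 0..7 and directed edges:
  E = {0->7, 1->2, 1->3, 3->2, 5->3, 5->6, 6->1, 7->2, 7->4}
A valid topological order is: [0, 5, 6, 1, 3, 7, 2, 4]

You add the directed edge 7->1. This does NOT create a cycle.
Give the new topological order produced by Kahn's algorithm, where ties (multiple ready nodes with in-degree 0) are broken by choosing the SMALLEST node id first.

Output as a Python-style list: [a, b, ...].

Answer: [0, 5, 6, 7, 1, 3, 2, 4]

Derivation:
Old toposort: [0, 5, 6, 1, 3, 7, 2, 4]
Added edge: 7->1
Position of 7 (5) > position of 1 (3). Must reorder: 7 must now come before 1.
Run Kahn's algorithm (break ties by smallest node id):
  initial in-degrees: [0, 2, 3, 2, 1, 0, 1, 1]
  ready (indeg=0): [0, 5]
  pop 0: indeg[7]->0 | ready=[5, 7] | order so far=[0]
  pop 5: indeg[3]->1; indeg[6]->0 | ready=[6, 7] | order so far=[0, 5]
  pop 6: indeg[1]->1 | ready=[7] | order so far=[0, 5, 6]
  pop 7: indeg[1]->0; indeg[2]->2; indeg[4]->0 | ready=[1, 4] | order so far=[0, 5, 6, 7]
  pop 1: indeg[2]->1; indeg[3]->0 | ready=[3, 4] | order so far=[0, 5, 6, 7, 1]
  pop 3: indeg[2]->0 | ready=[2, 4] | order so far=[0, 5, 6, 7, 1, 3]
  pop 2: no out-edges | ready=[4] | order so far=[0, 5, 6, 7, 1, 3, 2]
  pop 4: no out-edges | ready=[] | order so far=[0, 5, 6, 7, 1, 3, 2, 4]
  Result: [0, 5, 6, 7, 1, 3, 2, 4]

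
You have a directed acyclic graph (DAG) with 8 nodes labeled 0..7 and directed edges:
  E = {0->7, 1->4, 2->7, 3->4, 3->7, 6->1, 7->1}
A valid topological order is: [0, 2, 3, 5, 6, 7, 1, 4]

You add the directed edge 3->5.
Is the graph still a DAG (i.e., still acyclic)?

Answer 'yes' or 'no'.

Answer: yes

Derivation:
Given toposort: [0, 2, 3, 5, 6, 7, 1, 4]
Position of 3: index 2; position of 5: index 3
New edge 3->5: forward
Forward edge: respects the existing order. Still a DAG, same toposort still valid.
Still a DAG? yes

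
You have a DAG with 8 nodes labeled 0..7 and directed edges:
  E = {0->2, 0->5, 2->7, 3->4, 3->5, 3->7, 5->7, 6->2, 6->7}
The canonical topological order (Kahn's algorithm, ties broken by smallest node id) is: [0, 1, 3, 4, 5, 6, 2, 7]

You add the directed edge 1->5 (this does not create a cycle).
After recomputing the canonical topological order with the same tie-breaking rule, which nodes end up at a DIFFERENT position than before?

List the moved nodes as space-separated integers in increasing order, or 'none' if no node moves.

Answer: none

Derivation:
Old toposort: [0, 1, 3, 4, 5, 6, 2, 7]
Added edge 1->5
Recompute Kahn (smallest-id tiebreak):
  initial in-degrees: [0, 0, 2, 0, 1, 3, 0, 4]
  ready (indeg=0): [0, 1, 3, 6]
  pop 0: indeg[2]->1; indeg[5]->2 | ready=[1, 3, 6] | order so far=[0]
  pop 1: indeg[5]->1 | ready=[3, 6] | order so far=[0, 1]
  pop 3: indeg[4]->0; indeg[5]->0; indeg[7]->3 | ready=[4, 5, 6] | order so far=[0, 1, 3]
  pop 4: no out-edges | ready=[5, 6] | order so far=[0, 1, 3, 4]
  pop 5: indeg[7]->2 | ready=[6] | order so far=[0, 1, 3, 4, 5]
  pop 6: indeg[2]->0; indeg[7]->1 | ready=[2] | order so far=[0, 1, 3, 4, 5, 6]
  pop 2: indeg[7]->0 | ready=[7] | order so far=[0, 1, 3, 4, 5, 6, 2]
  pop 7: no out-edges | ready=[] | order so far=[0, 1, 3, 4, 5, 6, 2, 7]
New canonical toposort: [0, 1, 3, 4, 5, 6, 2, 7]
Compare positions:
  Node 0: index 0 -> 0 (same)
  Node 1: index 1 -> 1 (same)
  Node 2: index 6 -> 6 (same)
  Node 3: index 2 -> 2 (same)
  Node 4: index 3 -> 3 (same)
  Node 5: index 4 -> 4 (same)
  Node 6: index 5 -> 5 (same)
  Node 7: index 7 -> 7 (same)
Nodes that changed position: none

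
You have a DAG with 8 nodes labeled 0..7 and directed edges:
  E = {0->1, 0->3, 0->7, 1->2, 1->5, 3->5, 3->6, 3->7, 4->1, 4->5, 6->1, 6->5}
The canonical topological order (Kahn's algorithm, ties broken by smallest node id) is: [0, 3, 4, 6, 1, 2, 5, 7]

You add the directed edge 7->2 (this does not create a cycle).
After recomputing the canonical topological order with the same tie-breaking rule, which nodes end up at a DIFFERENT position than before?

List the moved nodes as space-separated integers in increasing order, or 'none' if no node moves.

Old toposort: [0, 3, 4, 6, 1, 2, 5, 7]
Added edge 7->2
Recompute Kahn (smallest-id tiebreak):
  initial in-degrees: [0, 3, 2, 1, 0, 4, 1, 2]
  ready (indeg=0): [0, 4]
  pop 0: indeg[1]->2; indeg[3]->0; indeg[7]->1 | ready=[3, 4] | order so far=[0]
  pop 3: indeg[5]->3; indeg[6]->0; indeg[7]->0 | ready=[4, 6, 7] | order so far=[0, 3]
  pop 4: indeg[1]->1; indeg[5]->2 | ready=[6, 7] | order so far=[0, 3, 4]
  pop 6: indeg[1]->0; indeg[5]->1 | ready=[1, 7] | order so far=[0, 3, 4, 6]
  pop 1: indeg[2]->1; indeg[5]->0 | ready=[5, 7] | order so far=[0, 3, 4, 6, 1]
  pop 5: no out-edges | ready=[7] | order so far=[0, 3, 4, 6, 1, 5]
  pop 7: indeg[2]->0 | ready=[2] | order so far=[0, 3, 4, 6, 1, 5, 7]
  pop 2: no out-edges | ready=[] | order so far=[0, 3, 4, 6, 1, 5, 7, 2]
New canonical toposort: [0, 3, 4, 6, 1, 5, 7, 2]
Compare positions:
  Node 0: index 0 -> 0 (same)
  Node 1: index 4 -> 4 (same)
  Node 2: index 5 -> 7 (moved)
  Node 3: index 1 -> 1 (same)
  Node 4: index 2 -> 2 (same)
  Node 5: index 6 -> 5 (moved)
  Node 6: index 3 -> 3 (same)
  Node 7: index 7 -> 6 (moved)
Nodes that changed position: 2 5 7

Answer: 2 5 7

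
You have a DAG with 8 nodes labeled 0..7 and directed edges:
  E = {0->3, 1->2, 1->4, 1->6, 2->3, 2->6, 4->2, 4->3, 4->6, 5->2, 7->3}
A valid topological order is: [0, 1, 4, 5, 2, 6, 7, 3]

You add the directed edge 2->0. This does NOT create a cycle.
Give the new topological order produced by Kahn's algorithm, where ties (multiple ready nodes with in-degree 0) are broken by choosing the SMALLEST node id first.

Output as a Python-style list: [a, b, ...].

Old toposort: [0, 1, 4, 5, 2, 6, 7, 3]
Added edge: 2->0
Position of 2 (4) > position of 0 (0). Must reorder: 2 must now come before 0.
Run Kahn's algorithm (break ties by smallest node id):
  initial in-degrees: [1, 0, 3, 4, 1, 0, 3, 0]
  ready (indeg=0): [1, 5, 7]
  pop 1: indeg[2]->2; indeg[4]->0; indeg[6]->2 | ready=[4, 5, 7] | order so far=[1]
  pop 4: indeg[2]->1; indeg[3]->3; indeg[6]->1 | ready=[5, 7] | order so far=[1, 4]
  pop 5: indeg[2]->0 | ready=[2, 7] | order so far=[1, 4, 5]
  pop 2: indeg[0]->0; indeg[3]->2; indeg[6]->0 | ready=[0, 6, 7] | order so far=[1, 4, 5, 2]
  pop 0: indeg[3]->1 | ready=[6, 7] | order so far=[1, 4, 5, 2, 0]
  pop 6: no out-edges | ready=[7] | order so far=[1, 4, 5, 2, 0, 6]
  pop 7: indeg[3]->0 | ready=[3] | order so far=[1, 4, 5, 2, 0, 6, 7]
  pop 3: no out-edges | ready=[] | order so far=[1, 4, 5, 2, 0, 6, 7, 3]
  Result: [1, 4, 5, 2, 0, 6, 7, 3]

Answer: [1, 4, 5, 2, 0, 6, 7, 3]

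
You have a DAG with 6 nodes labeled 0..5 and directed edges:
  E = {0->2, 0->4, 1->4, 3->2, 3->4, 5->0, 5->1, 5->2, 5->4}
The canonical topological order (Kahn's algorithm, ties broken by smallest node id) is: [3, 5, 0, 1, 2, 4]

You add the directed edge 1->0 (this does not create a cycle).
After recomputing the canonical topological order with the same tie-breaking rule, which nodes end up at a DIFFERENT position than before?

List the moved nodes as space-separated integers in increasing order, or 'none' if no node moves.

Old toposort: [3, 5, 0, 1, 2, 4]
Added edge 1->0
Recompute Kahn (smallest-id tiebreak):
  initial in-degrees: [2, 1, 3, 0, 4, 0]
  ready (indeg=0): [3, 5]
  pop 3: indeg[2]->2; indeg[4]->3 | ready=[5] | order so far=[3]
  pop 5: indeg[0]->1; indeg[1]->0; indeg[2]->1; indeg[4]->2 | ready=[1] | order so far=[3, 5]
  pop 1: indeg[0]->0; indeg[4]->1 | ready=[0] | order so far=[3, 5, 1]
  pop 0: indeg[2]->0; indeg[4]->0 | ready=[2, 4] | order so far=[3, 5, 1, 0]
  pop 2: no out-edges | ready=[4] | order so far=[3, 5, 1, 0, 2]
  pop 4: no out-edges | ready=[] | order so far=[3, 5, 1, 0, 2, 4]
New canonical toposort: [3, 5, 1, 0, 2, 4]
Compare positions:
  Node 0: index 2 -> 3 (moved)
  Node 1: index 3 -> 2 (moved)
  Node 2: index 4 -> 4 (same)
  Node 3: index 0 -> 0 (same)
  Node 4: index 5 -> 5 (same)
  Node 5: index 1 -> 1 (same)
Nodes that changed position: 0 1

Answer: 0 1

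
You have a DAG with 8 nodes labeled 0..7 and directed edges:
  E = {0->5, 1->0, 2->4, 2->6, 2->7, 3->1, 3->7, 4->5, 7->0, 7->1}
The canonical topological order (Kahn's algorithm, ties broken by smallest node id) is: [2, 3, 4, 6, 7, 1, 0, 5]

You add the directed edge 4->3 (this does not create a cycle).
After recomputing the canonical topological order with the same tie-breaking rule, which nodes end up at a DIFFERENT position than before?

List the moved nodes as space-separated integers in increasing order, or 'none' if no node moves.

Old toposort: [2, 3, 4, 6, 7, 1, 0, 5]
Added edge 4->3
Recompute Kahn (smallest-id tiebreak):
  initial in-degrees: [2, 2, 0, 1, 1, 2, 1, 2]
  ready (indeg=0): [2]
  pop 2: indeg[4]->0; indeg[6]->0; indeg[7]->1 | ready=[4, 6] | order so far=[2]
  pop 4: indeg[3]->0; indeg[5]->1 | ready=[3, 6] | order so far=[2, 4]
  pop 3: indeg[1]->1; indeg[7]->0 | ready=[6, 7] | order so far=[2, 4, 3]
  pop 6: no out-edges | ready=[7] | order so far=[2, 4, 3, 6]
  pop 7: indeg[0]->1; indeg[1]->0 | ready=[1] | order so far=[2, 4, 3, 6, 7]
  pop 1: indeg[0]->0 | ready=[0] | order so far=[2, 4, 3, 6, 7, 1]
  pop 0: indeg[5]->0 | ready=[5] | order so far=[2, 4, 3, 6, 7, 1, 0]
  pop 5: no out-edges | ready=[] | order so far=[2, 4, 3, 6, 7, 1, 0, 5]
New canonical toposort: [2, 4, 3, 6, 7, 1, 0, 5]
Compare positions:
  Node 0: index 6 -> 6 (same)
  Node 1: index 5 -> 5 (same)
  Node 2: index 0 -> 0 (same)
  Node 3: index 1 -> 2 (moved)
  Node 4: index 2 -> 1 (moved)
  Node 5: index 7 -> 7 (same)
  Node 6: index 3 -> 3 (same)
  Node 7: index 4 -> 4 (same)
Nodes that changed position: 3 4

Answer: 3 4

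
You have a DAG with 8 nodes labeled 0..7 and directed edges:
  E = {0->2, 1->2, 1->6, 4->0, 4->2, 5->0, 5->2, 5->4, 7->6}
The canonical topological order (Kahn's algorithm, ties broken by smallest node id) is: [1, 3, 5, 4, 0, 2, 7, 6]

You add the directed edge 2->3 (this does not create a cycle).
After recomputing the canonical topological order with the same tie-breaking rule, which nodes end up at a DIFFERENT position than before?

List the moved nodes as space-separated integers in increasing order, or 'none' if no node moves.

Old toposort: [1, 3, 5, 4, 0, 2, 7, 6]
Added edge 2->3
Recompute Kahn (smallest-id tiebreak):
  initial in-degrees: [2, 0, 4, 1, 1, 0, 2, 0]
  ready (indeg=0): [1, 5, 7]
  pop 1: indeg[2]->3; indeg[6]->1 | ready=[5, 7] | order so far=[1]
  pop 5: indeg[0]->1; indeg[2]->2; indeg[4]->0 | ready=[4, 7] | order so far=[1, 5]
  pop 4: indeg[0]->0; indeg[2]->1 | ready=[0, 7] | order so far=[1, 5, 4]
  pop 0: indeg[2]->0 | ready=[2, 7] | order so far=[1, 5, 4, 0]
  pop 2: indeg[3]->0 | ready=[3, 7] | order so far=[1, 5, 4, 0, 2]
  pop 3: no out-edges | ready=[7] | order so far=[1, 5, 4, 0, 2, 3]
  pop 7: indeg[6]->0 | ready=[6] | order so far=[1, 5, 4, 0, 2, 3, 7]
  pop 6: no out-edges | ready=[] | order so far=[1, 5, 4, 0, 2, 3, 7, 6]
New canonical toposort: [1, 5, 4, 0, 2, 3, 7, 6]
Compare positions:
  Node 0: index 4 -> 3 (moved)
  Node 1: index 0 -> 0 (same)
  Node 2: index 5 -> 4 (moved)
  Node 3: index 1 -> 5 (moved)
  Node 4: index 3 -> 2 (moved)
  Node 5: index 2 -> 1 (moved)
  Node 6: index 7 -> 7 (same)
  Node 7: index 6 -> 6 (same)
Nodes that changed position: 0 2 3 4 5

Answer: 0 2 3 4 5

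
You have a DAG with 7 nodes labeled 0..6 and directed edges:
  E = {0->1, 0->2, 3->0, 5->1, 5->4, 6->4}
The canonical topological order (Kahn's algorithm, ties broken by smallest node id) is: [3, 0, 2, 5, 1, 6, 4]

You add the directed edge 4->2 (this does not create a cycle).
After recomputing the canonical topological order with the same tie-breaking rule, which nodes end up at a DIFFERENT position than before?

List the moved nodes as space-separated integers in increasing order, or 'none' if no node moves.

Answer: 1 2 4 5 6

Derivation:
Old toposort: [3, 0, 2, 5, 1, 6, 4]
Added edge 4->2
Recompute Kahn (smallest-id tiebreak):
  initial in-degrees: [1, 2, 2, 0, 2, 0, 0]
  ready (indeg=0): [3, 5, 6]
  pop 3: indeg[0]->0 | ready=[0, 5, 6] | order so far=[3]
  pop 0: indeg[1]->1; indeg[2]->1 | ready=[5, 6] | order so far=[3, 0]
  pop 5: indeg[1]->0; indeg[4]->1 | ready=[1, 6] | order so far=[3, 0, 5]
  pop 1: no out-edges | ready=[6] | order so far=[3, 0, 5, 1]
  pop 6: indeg[4]->0 | ready=[4] | order so far=[3, 0, 5, 1, 6]
  pop 4: indeg[2]->0 | ready=[2] | order so far=[3, 0, 5, 1, 6, 4]
  pop 2: no out-edges | ready=[] | order so far=[3, 0, 5, 1, 6, 4, 2]
New canonical toposort: [3, 0, 5, 1, 6, 4, 2]
Compare positions:
  Node 0: index 1 -> 1 (same)
  Node 1: index 4 -> 3 (moved)
  Node 2: index 2 -> 6 (moved)
  Node 3: index 0 -> 0 (same)
  Node 4: index 6 -> 5 (moved)
  Node 5: index 3 -> 2 (moved)
  Node 6: index 5 -> 4 (moved)
Nodes that changed position: 1 2 4 5 6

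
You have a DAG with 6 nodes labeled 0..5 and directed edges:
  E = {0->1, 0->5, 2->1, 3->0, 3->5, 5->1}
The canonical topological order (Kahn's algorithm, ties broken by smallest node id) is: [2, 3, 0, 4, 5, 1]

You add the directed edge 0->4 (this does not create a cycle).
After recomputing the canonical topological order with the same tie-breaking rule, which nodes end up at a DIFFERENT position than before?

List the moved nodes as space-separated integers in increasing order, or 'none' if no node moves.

Answer: none

Derivation:
Old toposort: [2, 3, 0, 4, 5, 1]
Added edge 0->4
Recompute Kahn (smallest-id tiebreak):
  initial in-degrees: [1, 3, 0, 0, 1, 2]
  ready (indeg=0): [2, 3]
  pop 2: indeg[1]->2 | ready=[3] | order so far=[2]
  pop 3: indeg[0]->0; indeg[5]->1 | ready=[0] | order so far=[2, 3]
  pop 0: indeg[1]->1; indeg[4]->0; indeg[5]->0 | ready=[4, 5] | order so far=[2, 3, 0]
  pop 4: no out-edges | ready=[5] | order so far=[2, 3, 0, 4]
  pop 5: indeg[1]->0 | ready=[1] | order so far=[2, 3, 0, 4, 5]
  pop 1: no out-edges | ready=[] | order so far=[2, 3, 0, 4, 5, 1]
New canonical toposort: [2, 3, 0, 4, 5, 1]
Compare positions:
  Node 0: index 2 -> 2 (same)
  Node 1: index 5 -> 5 (same)
  Node 2: index 0 -> 0 (same)
  Node 3: index 1 -> 1 (same)
  Node 4: index 3 -> 3 (same)
  Node 5: index 4 -> 4 (same)
Nodes that changed position: none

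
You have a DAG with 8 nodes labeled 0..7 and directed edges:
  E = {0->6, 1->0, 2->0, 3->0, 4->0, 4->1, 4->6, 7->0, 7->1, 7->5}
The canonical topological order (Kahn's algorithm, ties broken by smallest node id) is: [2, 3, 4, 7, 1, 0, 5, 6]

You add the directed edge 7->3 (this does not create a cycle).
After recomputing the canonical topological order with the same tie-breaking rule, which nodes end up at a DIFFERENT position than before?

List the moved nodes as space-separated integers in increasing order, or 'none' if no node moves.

Old toposort: [2, 3, 4, 7, 1, 0, 5, 6]
Added edge 7->3
Recompute Kahn (smallest-id tiebreak):
  initial in-degrees: [5, 2, 0, 1, 0, 1, 2, 0]
  ready (indeg=0): [2, 4, 7]
  pop 2: indeg[0]->4 | ready=[4, 7] | order so far=[2]
  pop 4: indeg[0]->3; indeg[1]->1; indeg[6]->1 | ready=[7] | order so far=[2, 4]
  pop 7: indeg[0]->2; indeg[1]->0; indeg[3]->0; indeg[5]->0 | ready=[1, 3, 5] | order so far=[2, 4, 7]
  pop 1: indeg[0]->1 | ready=[3, 5] | order so far=[2, 4, 7, 1]
  pop 3: indeg[0]->0 | ready=[0, 5] | order so far=[2, 4, 7, 1, 3]
  pop 0: indeg[6]->0 | ready=[5, 6] | order so far=[2, 4, 7, 1, 3, 0]
  pop 5: no out-edges | ready=[6] | order so far=[2, 4, 7, 1, 3, 0, 5]
  pop 6: no out-edges | ready=[] | order so far=[2, 4, 7, 1, 3, 0, 5, 6]
New canonical toposort: [2, 4, 7, 1, 3, 0, 5, 6]
Compare positions:
  Node 0: index 5 -> 5 (same)
  Node 1: index 4 -> 3 (moved)
  Node 2: index 0 -> 0 (same)
  Node 3: index 1 -> 4 (moved)
  Node 4: index 2 -> 1 (moved)
  Node 5: index 6 -> 6 (same)
  Node 6: index 7 -> 7 (same)
  Node 7: index 3 -> 2 (moved)
Nodes that changed position: 1 3 4 7

Answer: 1 3 4 7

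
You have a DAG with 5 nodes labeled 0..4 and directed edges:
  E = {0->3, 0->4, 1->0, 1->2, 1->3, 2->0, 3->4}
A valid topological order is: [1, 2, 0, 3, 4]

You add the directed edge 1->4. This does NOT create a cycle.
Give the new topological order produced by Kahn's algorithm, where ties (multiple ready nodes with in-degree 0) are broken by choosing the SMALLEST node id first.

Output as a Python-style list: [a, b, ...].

Old toposort: [1, 2, 0, 3, 4]
Added edge: 1->4
Position of 1 (0) < position of 4 (4). Old order still valid.
Run Kahn's algorithm (break ties by smallest node id):
  initial in-degrees: [2, 0, 1, 2, 3]
  ready (indeg=0): [1]
  pop 1: indeg[0]->1; indeg[2]->0; indeg[3]->1; indeg[4]->2 | ready=[2] | order so far=[1]
  pop 2: indeg[0]->0 | ready=[0] | order so far=[1, 2]
  pop 0: indeg[3]->0; indeg[4]->1 | ready=[3] | order so far=[1, 2, 0]
  pop 3: indeg[4]->0 | ready=[4] | order so far=[1, 2, 0, 3]
  pop 4: no out-edges | ready=[] | order so far=[1, 2, 0, 3, 4]
  Result: [1, 2, 0, 3, 4]

Answer: [1, 2, 0, 3, 4]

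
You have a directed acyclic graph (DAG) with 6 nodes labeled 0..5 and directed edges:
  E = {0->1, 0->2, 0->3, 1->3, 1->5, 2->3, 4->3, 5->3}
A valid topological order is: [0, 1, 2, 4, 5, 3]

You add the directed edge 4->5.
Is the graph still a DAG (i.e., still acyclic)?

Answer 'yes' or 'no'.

Given toposort: [0, 1, 2, 4, 5, 3]
Position of 4: index 3; position of 5: index 4
New edge 4->5: forward
Forward edge: respects the existing order. Still a DAG, same toposort still valid.
Still a DAG? yes

Answer: yes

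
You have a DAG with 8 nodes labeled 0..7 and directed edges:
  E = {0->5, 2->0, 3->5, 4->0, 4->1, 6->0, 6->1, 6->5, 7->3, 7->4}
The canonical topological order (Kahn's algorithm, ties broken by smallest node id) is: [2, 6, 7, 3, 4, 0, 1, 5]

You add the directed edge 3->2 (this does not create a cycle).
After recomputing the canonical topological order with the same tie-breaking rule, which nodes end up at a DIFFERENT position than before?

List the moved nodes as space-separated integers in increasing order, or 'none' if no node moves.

Old toposort: [2, 6, 7, 3, 4, 0, 1, 5]
Added edge 3->2
Recompute Kahn (smallest-id tiebreak):
  initial in-degrees: [3, 2, 1, 1, 1, 3, 0, 0]
  ready (indeg=0): [6, 7]
  pop 6: indeg[0]->2; indeg[1]->1; indeg[5]->2 | ready=[7] | order so far=[6]
  pop 7: indeg[3]->0; indeg[4]->0 | ready=[3, 4] | order so far=[6, 7]
  pop 3: indeg[2]->0; indeg[5]->1 | ready=[2, 4] | order so far=[6, 7, 3]
  pop 2: indeg[0]->1 | ready=[4] | order so far=[6, 7, 3, 2]
  pop 4: indeg[0]->0; indeg[1]->0 | ready=[0, 1] | order so far=[6, 7, 3, 2, 4]
  pop 0: indeg[5]->0 | ready=[1, 5] | order so far=[6, 7, 3, 2, 4, 0]
  pop 1: no out-edges | ready=[5] | order so far=[6, 7, 3, 2, 4, 0, 1]
  pop 5: no out-edges | ready=[] | order so far=[6, 7, 3, 2, 4, 0, 1, 5]
New canonical toposort: [6, 7, 3, 2, 4, 0, 1, 5]
Compare positions:
  Node 0: index 5 -> 5 (same)
  Node 1: index 6 -> 6 (same)
  Node 2: index 0 -> 3 (moved)
  Node 3: index 3 -> 2 (moved)
  Node 4: index 4 -> 4 (same)
  Node 5: index 7 -> 7 (same)
  Node 6: index 1 -> 0 (moved)
  Node 7: index 2 -> 1 (moved)
Nodes that changed position: 2 3 6 7

Answer: 2 3 6 7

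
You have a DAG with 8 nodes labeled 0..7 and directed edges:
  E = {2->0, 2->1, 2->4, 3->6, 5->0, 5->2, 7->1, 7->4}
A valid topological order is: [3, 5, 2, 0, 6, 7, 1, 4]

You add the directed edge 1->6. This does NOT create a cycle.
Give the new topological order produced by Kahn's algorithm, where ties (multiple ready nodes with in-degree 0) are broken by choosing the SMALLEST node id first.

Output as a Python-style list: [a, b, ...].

Answer: [3, 5, 2, 0, 7, 1, 4, 6]

Derivation:
Old toposort: [3, 5, 2, 0, 6, 7, 1, 4]
Added edge: 1->6
Position of 1 (6) > position of 6 (4). Must reorder: 1 must now come before 6.
Run Kahn's algorithm (break ties by smallest node id):
  initial in-degrees: [2, 2, 1, 0, 2, 0, 2, 0]
  ready (indeg=0): [3, 5, 7]
  pop 3: indeg[6]->1 | ready=[5, 7] | order so far=[3]
  pop 5: indeg[0]->1; indeg[2]->0 | ready=[2, 7] | order so far=[3, 5]
  pop 2: indeg[0]->0; indeg[1]->1; indeg[4]->1 | ready=[0, 7] | order so far=[3, 5, 2]
  pop 0: no out-edges | ready=[7] | order so far=[3, 5, 2, 0]
  pop 7: indeg[1]->0; indeg[4]->0 | ready=[1, 4] | order so far=[3, 5, 2, 0, 7]
  pop 1: indeg[6]->0 | ready=[4, 6] | order so far=[3, 5, 2, 0, 7, 1]
  pop 4: no out-edges | ready=[6] | order so far=[3, 5, 2, 0, 7, 1, 4]
  pop 6: no out-edges | ready=[] | order so far=[3, 5, 2, 0, 7, 1, 4, 6]
  Result: [3, 5, 2, 0, 7, 1, 4, 6]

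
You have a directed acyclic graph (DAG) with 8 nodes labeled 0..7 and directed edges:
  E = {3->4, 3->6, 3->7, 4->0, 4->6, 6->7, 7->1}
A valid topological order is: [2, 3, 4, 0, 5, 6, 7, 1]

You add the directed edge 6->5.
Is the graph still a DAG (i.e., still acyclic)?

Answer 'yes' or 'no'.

Answer: yes

Derivation:
Given toposort: [2, 3, 4, 0, 5, 6, 7, 1]
Position of 6: index 5; position of 5: index 4
New edge 6->5: backward (u after v in old order)
Backward edge: old toposort is now invalid. Check if this creates a cycle.
Does 5 already reach 6? Reachable from 5: [5]. NO -> still a DAG (reorder needed).
Still a DAG? yes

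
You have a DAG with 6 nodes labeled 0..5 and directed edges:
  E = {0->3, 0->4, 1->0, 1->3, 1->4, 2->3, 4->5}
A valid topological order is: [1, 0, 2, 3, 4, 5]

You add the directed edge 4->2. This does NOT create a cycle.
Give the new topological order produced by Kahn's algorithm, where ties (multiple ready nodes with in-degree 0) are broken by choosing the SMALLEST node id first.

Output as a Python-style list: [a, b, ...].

Old toposort: [1, 0, 2, 3, 4, 5]
Added edge: 4->2
Position of 4 (4) > position of 2 (2). Must reorder: 4 must now come before 2.
Run Kahn's algorithm (break ties by smallest node id):
  initial in-degrees: [1, 0, 1, 3, 2, 1]
  ready (indeg=0): [1]
  pop 1: indeg[0]->0; indeg[3]->2; indeg[4]->1 | ready=[0] | order so far=[1]
  pop 0: indeg[3]->1; indeg[4]->0 | ready=[4] | order so far=[1, 0]
  pop 4: indeg[2]->0; indeg[5]->0 | ready=[2, 5] | order so far=[1, 0, 4]
  pop 2: indeg[3]->0 | ready=[3, 5] | order so far=[1, 0, 4, 2]
  pop 3: no out-edges | ready=[5] | order so far=[1, 0, 4, 2, 3]
  pop 5: no out-edges | ready=[] | order so far=[1, 0, 4, 2, 3, 5]
  Result: [1, 0, 4, 2, 3, 5]

Answer: [1, 0, 4, 2, 3, 5]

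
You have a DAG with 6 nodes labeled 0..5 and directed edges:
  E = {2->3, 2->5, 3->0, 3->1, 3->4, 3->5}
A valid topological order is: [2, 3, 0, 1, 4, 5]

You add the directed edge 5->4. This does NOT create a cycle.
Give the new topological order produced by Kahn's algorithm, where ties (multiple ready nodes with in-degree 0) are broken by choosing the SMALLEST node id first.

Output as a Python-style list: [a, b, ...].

Old toposort: [2, 3, 0, 1, 4, 5]
Added edge: 5->4
Position of 5 (5) > position of 4 (4). Must reorder: 5 must now come before 4.
Run Kahn's algorithm (break ties by smallest node id):
  initial in-degrees: [1, 1, 0, 1, 2, 2]
  ready (indeg=0): [2]
  pop 2: indeg[3]->0; indeg[5]->1 | ready=[3] | order so far=[2]
  pop 3: indeg[0]->0; indeg[1]->0; indeg[4]->1; indeg[5]->0 | ready=[0, 1, 5] | order so far=[2, 3]
  pop 0: no out-edges | ready=[1, 5] | order so far=[2, 3, 0]
  pop 1: no out-edges | ready=[5] | order so far=[2, 3, 0, 1]
  pop 5: indeg[4]->0 | ready=[4] | order so far=[2, 3, 0, 1, 5]
  pop 4: no out-edges | ready=[] | order so far=[2, 3, 0, 1, 5, 4]
  Result: [2, 3, 0, 1, 5, 4]

Answer: [2, 3, 0, 1, 5, 4]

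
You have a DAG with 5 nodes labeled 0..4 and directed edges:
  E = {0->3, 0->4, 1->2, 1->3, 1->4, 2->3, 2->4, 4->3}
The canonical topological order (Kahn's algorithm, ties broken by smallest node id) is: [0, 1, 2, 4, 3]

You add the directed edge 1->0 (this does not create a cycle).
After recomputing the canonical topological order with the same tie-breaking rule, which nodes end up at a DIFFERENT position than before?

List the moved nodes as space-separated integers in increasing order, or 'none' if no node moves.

Old toposort: [0, 1, 2, 4, 3]
Added edge 1->0
Recompute Kahn (smallest-id tiebreak):
  initial in-degrees: [1, 0, 1, 4, 3]
  ready (indeg=0): [1]
  pop 1: indeg[0]->0; indeg[2]->0; indeg[3]->3; indeg[4]->2 | ready=[0, 2] | order so far=[1]
  pop 0: indeg[3]->2; indeg[4]->1 | ready=[2] | order so far=[1, 0]
  pop 2: indeg[3]->1; indeg[4]->0 | ready=[4] | order so far=[1, 0, 2]
  pop 4: indeg[3]->0 | ready=[3] | order so far=[1, 0, 2, 4]
  pop 3: no out-edges | ready=[] | order so far=[1, 0, 2, 4, 3]
New canonical toposort: [1, 0, 2, 4, 3]
Compare positions:
  Node 0: index 0 -> 1 (moved)
  Node 1: index 1 -> 0 (moved)
  Node 2: index 2 -> 2 (same)
  Node 3: index 4 -> 4 (same)
  Node 4: index 3 -> 3 (same)
Nodes that changed position: 0 1

Answer: 0 1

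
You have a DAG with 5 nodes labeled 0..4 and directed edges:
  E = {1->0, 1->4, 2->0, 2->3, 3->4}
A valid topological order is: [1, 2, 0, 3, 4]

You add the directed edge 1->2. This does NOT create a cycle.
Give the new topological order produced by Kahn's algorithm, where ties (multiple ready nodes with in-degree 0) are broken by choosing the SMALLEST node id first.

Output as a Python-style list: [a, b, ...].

Old toposort: [1, 2, 0, 3, 4]
Added edge: 1->2
Position of 1 (0) < position of 2 (1). Old order still valid.
Run Kahn's algorithm (break ties by smallest node id):
  initial in-degrees: [2, 0, 1, 1, 2]
  ready (indeg=0): [1]
  pop 1: indeg[0]->1; indeg[2]->0; indeg[4]->1 | ready=[2] | order so far=[1]
  pop 2: indeg[0]->0; indeg[3]->0 | ready=[0, 3] | order so far=[1, 2]
  pop 0: no out-edges | ready=[3] | order so far=[1, 2, 0]
  pop 3: indeg[4]->0 | ready=[4] | order so far=[1, 2, 0, 3]
  pop 4: no out-edges | ready=[] | order so far=[1, 2, 0, 3, 4]
  Result: [1, 2, 0, 3, 4]

Answer: [1, 2, 0, 3, 4]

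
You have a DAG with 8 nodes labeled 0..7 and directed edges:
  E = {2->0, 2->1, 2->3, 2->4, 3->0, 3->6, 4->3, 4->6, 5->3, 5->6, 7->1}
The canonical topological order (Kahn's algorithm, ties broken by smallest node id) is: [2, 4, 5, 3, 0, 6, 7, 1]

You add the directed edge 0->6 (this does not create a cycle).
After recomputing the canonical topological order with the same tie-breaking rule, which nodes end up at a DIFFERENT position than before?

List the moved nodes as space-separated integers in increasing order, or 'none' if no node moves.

Answer: none

Derivation:
Old toposort: [2, 4, 5, 3, 0, 6, 7, 1]
Added edge 0->6
Recompute Kahn (smallest-id tiebreak):
  initial in-degrees: [2, 2, 0, 3, 1, 0, 4, 0]
  ready (indeg=0): [2, 5, 7]
  pop 2: indeg[0]->1; indeg[1]->1; indeg[3]->2; indeg[4]->0 | ready=[4, 5, 7] | order so far=[2]
  pop 4: indeg[3]->1; indeg[6]->3 | ready=[5, 7] | order so far=[2, 4]
  pop 5: indeg[3]->0; indeg[6]->2 | ready=[3, 7] | order so far=[2, 4, 5]
  pop 3: indeg[0]->0; indeg[6]->1 | ready=[0, 7] | order so far=[2, 4, 5, 3]
  pop 0: indeg[6]->0 | ready=[6, 7] | order so far=[2, 4, 5, 3, 0]
  pop 6: no out-edges | ready=[7] | order so far=[2, 4, 5, 3, 0, 6]
  pop 7: indeg[1]->0 | ready=[1] | order so far=[2, 4, 5, 3, 0, 6, 7]
  pop 1: no out-edges | ready=[] | order so far=[2, 4, 5, 3, 0, 6, 7, 1]
New canonical toposort: [2, 4, 5, 3, 0, 6, 7, 1]
Compare positions:
  Node 0: index 4 -> 4 (same)
  Node 1: index 7 -> 7 (same)
  Node 2: index 0 -> 0 (same)
  Node 3: index 3 -> 3 (same)
  Node 4: index 1 -> 1 (same)
  Node 5: index 2 -> 2 (same)
  Node 6: index 5 -> 5 (same)
  Node 7: index 6 -> 6 (same)
Nodes that changed position: none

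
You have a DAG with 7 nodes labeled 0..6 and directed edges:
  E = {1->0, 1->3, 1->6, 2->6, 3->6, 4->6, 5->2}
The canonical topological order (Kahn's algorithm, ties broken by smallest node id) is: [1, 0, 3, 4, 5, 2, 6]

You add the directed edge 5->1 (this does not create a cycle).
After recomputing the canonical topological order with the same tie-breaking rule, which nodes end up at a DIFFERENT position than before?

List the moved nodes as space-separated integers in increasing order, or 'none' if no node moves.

Old toposort: [1, 0, 3, 4, 5, 2, 6]
Added edge 5->1
Recompute Kahn (smallest-id tiebreak):
  initial in-degrees: [1, 1, 1, 1, 0, 0, 4]
  ready (indeg=0): [4, 5]
  pop 4: indeg[6]->3 | ready=[5] | order so far=[4]
  pop 5: indeg[1]->0; indeg[2]->0 | ready=[1, 2] | order so far=[4, 5]
  pop 1: indeg[0]->0; indeg[3]->0; indeg[6]->2 | ready=[0, 2, 3] | order so far=[4, 5, 1]
  pop 0: no out-edges | ready=[2, 3] | order so far=[4, 5, 1, 0]
  pop 2: indeg[6]->1 | ready=[3] | order so far=[4, 5, 1, 0, 2]
  pop 3: indeg[6]->0 | ready=[6] | order so far=[4, 5, 1, 0, 2, 3]
  pop 6: no out-edges | ready=[] | order so far=[4, 5, 1, 0, 2, 3, 6]
New canonical toposort: [4, 5, 1, 0, 2, 3, 6]
Compare positions:
  Node 0: index 1 -> 3 (moved)
  Node 1: index 0 -> 2 (moved)
  Node 2: index 5 -> 4 (moved)
  Node 3: index 2 -> 5 (moved)
  Node 4: index 3 -> 0 (moved)
  Node 5: index 4 -> 1 (moved)
  Node 6: index 6 -> 6 (same)
Nodes that changed position: 0 1 2 3 4 5

Answer: 0 1 2 3 4 5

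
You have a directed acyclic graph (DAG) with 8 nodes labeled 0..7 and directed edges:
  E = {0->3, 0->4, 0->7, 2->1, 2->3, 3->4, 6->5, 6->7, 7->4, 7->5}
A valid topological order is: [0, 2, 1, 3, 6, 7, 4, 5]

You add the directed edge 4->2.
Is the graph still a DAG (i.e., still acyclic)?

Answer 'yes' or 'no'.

Answer: no

Derivation:
Given toposort: [0, 2, 1, 3, 6, 7, 4, 5]
Position of 4: index 6; position of 2: index 1
New edge 4->2: backward (u after v in old order)
Backward edge: old toposort is now invalid. Check if this creates a cycle.
Does 2 already reach 4? Reachable from 2: [1, 2, 3, 4]. YES -> cycle!
Still a DAG? no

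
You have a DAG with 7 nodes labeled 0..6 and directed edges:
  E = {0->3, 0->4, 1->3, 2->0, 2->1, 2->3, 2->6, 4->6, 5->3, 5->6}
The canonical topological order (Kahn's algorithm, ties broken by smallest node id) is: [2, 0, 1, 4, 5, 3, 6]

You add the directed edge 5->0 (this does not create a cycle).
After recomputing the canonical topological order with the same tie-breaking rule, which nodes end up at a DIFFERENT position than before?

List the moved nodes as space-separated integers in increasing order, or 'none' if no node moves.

Answer: 0 1 3 4 5

Derivation:
Old toposort: [2, 0, 1, 4, 5, 3, 6]
Added edge 5->0
Recompute Kahn (smallest-id tiebreak):
  initial in-degrees: [2, 1, 0, 4, 1, 0, 3]
  ready (indeg=0): [2, 5]
  pop 2: indeg[0]->1; indeg[1]->0; indeg[3]->3; indeg[6]->2 | ready=[1, 5] | order so far=[2]
  pop 1: indeg[3]->2 | ready=[5] | order so far=[2, 1]
  pop 5: indeg[0]->0; indeg[3]->1; indeg[6]->1 | ready=[0] | order so far=[2, 1, 5]
  pop 0: indeg[3]->0; indeg[4]->0 | ready=[3, 4] | order so far=[2, 1, 5, 0]
  pop 3: no out-edges | ready=[4] | order so far=[2, 1, 5, 0, 3]
  pop 4: indeg[6]->0 | ready=[6] | order so far=[2, 1, 5, 0, 3, 4]
  pop 6: no out-edges | ready=[] | order so far=[2, 1, 5, 0, 3, 4, 6]
New canonical toposort: [2, 1, 5, 0, 3, 4, 6]
Compare positions:
  Node 0: index 1 -> 3 (moved)
  Node 1: index 2 -> 1 (moved)
  Node 2: index 0 -> 0 (same)
  Node 3: index 5 -> 4 (moved)
  Node 4: index 3 -> 5 (moved)
  Node 5: index 4 -> 2 (moved)
  Node 6: index 6 -> 6 (same)
Nodes that changed position: 0 1 3 4 5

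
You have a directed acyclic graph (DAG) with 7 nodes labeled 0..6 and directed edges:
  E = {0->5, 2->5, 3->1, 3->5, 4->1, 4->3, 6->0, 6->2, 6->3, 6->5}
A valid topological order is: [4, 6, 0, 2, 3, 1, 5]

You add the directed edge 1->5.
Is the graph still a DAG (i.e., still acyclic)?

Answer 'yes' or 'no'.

Given toposort: [4, 6, 0, 2, 3, 1, 5]
Position of 1: index 5; position of 5: index 6
New edge 1->5: forward
Forward edge: respects the existing order. Still a DAG, same toposort still valid.
Still a DAG? yes

Answer: yes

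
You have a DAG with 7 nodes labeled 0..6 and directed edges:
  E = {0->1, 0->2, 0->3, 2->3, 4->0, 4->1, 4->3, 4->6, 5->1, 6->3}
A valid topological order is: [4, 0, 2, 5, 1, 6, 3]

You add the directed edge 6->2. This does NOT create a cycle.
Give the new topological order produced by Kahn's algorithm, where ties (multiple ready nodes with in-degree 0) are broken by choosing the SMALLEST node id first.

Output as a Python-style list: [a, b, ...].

Old toposort: [4, 0, 2, 5, 1, 6, 3]
Added edge: 6->2
Position of 6 (5) > position of 2 (2). Must reorder: 6 must now come before 2.
Run Kahn's algorithm (break ties by smallest node id):
  initial in-degrees: [1, 3, 2, 4, 0, 0, 1]
  ready (indeg=0): [4, 5]
  pop 4: indeg[0]->0; indeg[1]->2; indeg[3]->3; indeg[6]->0 | ready=[0, 5, 6] | order so far=[4]
  pop 0: indeg[1]->1; indeg[2]->1; indeg[3]->2 | ready=[5, 6] | order so far=[4, 0]
  pop 5: indeg[1]->0 | ready=[1, 6] | order so far=[4, 0, 5]
  pop 1: no out-edges | ready=[6] | order so far=[4, 0, 5, 1]
  pop 6: indeg[2]->0; indeg[3]->1 | ready=[2] | order so far=[4, 0, 5, 1, 6]
  pop 2: indeg[3]->0 | ready=[3] | order so far=[4, 0, 5, 1, 6, 2]
  pop 3: no out-edges | ready=[] | order so far=[4, 0, 5, 1, 6, 2, 3]
  Result: [4, 0, 5, 1, 6, 2, 3]

Answer: [4, 0, 5, 1, 6, 2, 3]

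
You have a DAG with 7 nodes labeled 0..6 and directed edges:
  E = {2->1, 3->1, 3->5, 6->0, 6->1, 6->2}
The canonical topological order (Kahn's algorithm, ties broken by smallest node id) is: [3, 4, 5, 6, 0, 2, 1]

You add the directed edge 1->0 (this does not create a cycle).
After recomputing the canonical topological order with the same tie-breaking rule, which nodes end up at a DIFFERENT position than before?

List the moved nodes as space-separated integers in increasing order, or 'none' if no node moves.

Old toposort: [3, 4, 5, 6, 0, 2, 1]
Added edge 1->0
Recompute Kahn (smallest-id tiebreak):
  initial in-degrees: [2, 3, 1, 0, 0, 1, 0]
  ready (indeg=0): [3, 4, 6]
  pop 3: indeg[1]->2; indeg[5]->0 | ready=[4, 5, 6] | order so far=[3]
  pop 4: no out-edges | ready=[5, 6] | order so far=[3, 4]
  pop 5: no out-edges | ready=[6] | order so far=[3, 4, 5]
  pop 6: indeg[0]->1; indeg[1]->1; indeg[2]->0 | ready=[2] | order so far=[3, 4, 5, 6]
  pop 2: indeg[1]->0 | ready=[1] | order so far=[3, 4, 5, 6, 2]
  pop 1: indeg[0]->0 | ready=[0] | order so far=[3, 4, 5, 6, 2, 1]
  pop 0: no out-edges | ready=[] | order so far=[3, 4, 5, 6, 2, 1, 0]
New canonical toposort: [3, 4, 5, 6, 2, 1, 0]
Compare positions:
  Node 0: index 4 -> 6 (moved)
  Node 1: index 6 -> 5 (moved)
  Node 2: index 5 -> 4 (moved)
  Node 3: index 0 -> 0 (same)
  Node 4: index 1 -> 1 (same)
  Node 5: index 2 -> 2 (same)
  Node 6: index 3 -> 3 (same)
Nodes that changed position: 0 1 2

Answer: 0 1 2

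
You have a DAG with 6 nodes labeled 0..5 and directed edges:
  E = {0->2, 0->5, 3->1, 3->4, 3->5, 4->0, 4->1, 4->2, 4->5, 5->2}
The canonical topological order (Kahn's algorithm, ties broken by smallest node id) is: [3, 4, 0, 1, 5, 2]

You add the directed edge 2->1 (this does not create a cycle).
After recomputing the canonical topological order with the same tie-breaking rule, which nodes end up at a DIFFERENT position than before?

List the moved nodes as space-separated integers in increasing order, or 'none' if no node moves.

Answer: 1 2 5

Derivation:
Old toposort: [3, 4, 0, 1, 5, 2]
Added edge 2->1
Recompute Kahn (smallest-id tiebreak):
  initial in-degrees: [1, 3, 3, 0, 1, 3]
  ready (indeg=0): [3]
  pop 3: indeg[1]->2; indeg[4]->0; indeg[5]->2 | ready=[4] | order so far=[3]
  pop 4: indeg[0]->0; indeg[1]->1; indeg[2]->2; indeg[5]->1 | ready=[0] | order so far=[3, 4]
  pop 0: indeg[2]->1; indeg[5]->0 | ready=[5] | order so far=[3, 4, 0]
  pop 5: indeg[2]->0 | ready=[2] | order so far=[3, 4, 0, 5]
  pop 2: indeg[1]->0 | ready=[1] | order so far=[3, 4, 0, 5, 2]
  pop 1: no out-edges | ready=[] | order so far=[3, 4, 0, 5, 2, 1]
New canonical toposort: [3, 4, 0, 5, 2, 1]
Compare positions:
  Node 0: index 2 -> 2 (same)
  Node 1: index 3 -> 5 (moved)
  Node 2: index 5 -> 4 (moved)
  Node 3: index 0 -> 0 (same)
  Node 4: index 1 -> 1 (same)
  Node 5: index 4 -> 3 (moved)
Nodes that changed position: 1 2 5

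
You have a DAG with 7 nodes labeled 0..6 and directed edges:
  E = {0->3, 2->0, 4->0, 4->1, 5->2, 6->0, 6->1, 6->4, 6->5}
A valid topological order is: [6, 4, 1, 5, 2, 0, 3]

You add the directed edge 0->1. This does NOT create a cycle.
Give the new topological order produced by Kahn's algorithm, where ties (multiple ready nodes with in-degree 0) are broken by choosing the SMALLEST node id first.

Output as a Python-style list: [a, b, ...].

Old toposort: [6, 4, 1, 5, 2, 0, 3]
Added edge: 0->1
Position of 0 (5) > position of 1 (2). Must reorder: 0 must now come before 1.
Run Kahn's algorithm (break ties by smallest node id):
  initial in-degrees: [3, 3, 1, 1, 1, 1, 0]
  ready (indeg=0): [6]
  pop 6: indeg[0]->2; indeg[1]->2; indeg[4]->0; indeg[5]->0 | ready=[4, 5] | order so far=[6]
  pop 4: indeg[0]->1; indeg[1]->1 | ready=[5] | order so far=[6, 4]
  pop 5: indeg[2]->0 | ready=[2] | order so far=[6, 4, 5]
  pop 2: indeg[0]->0 | ready=[0] | order so far=[6, 4, 5, 2]
  pop 0: indeg[1]->0; indeg[3]->0 | ready=[1, 3] | order so far=[6, 4, 5, 2, 0]
  pop 1: no out-edges | ready=[3] | order so far=[6, 4, 5, 2, 0, 1]
  pop 3: no out-edges | ready=[] | order so far=[6, 4, 5, 2, 0, 1, 3]
  Result: [6, 4, 5, 2, 0, 1, 3]

Answer: [6, 4, 5, 2, 0, 1, 3]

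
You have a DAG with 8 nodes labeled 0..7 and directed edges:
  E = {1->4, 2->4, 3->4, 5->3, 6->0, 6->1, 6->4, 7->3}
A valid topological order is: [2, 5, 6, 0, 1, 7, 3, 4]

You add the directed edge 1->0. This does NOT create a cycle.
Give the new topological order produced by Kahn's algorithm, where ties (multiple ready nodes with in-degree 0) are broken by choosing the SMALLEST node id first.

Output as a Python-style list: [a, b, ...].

Old toposort: [2, 5, 6, 0, 1, 7, 3, 4]
Added edge: 1->0
Position of 1 (4) > position of 0 (3). Must reorder: 1 must now come before 0.
Run Kahn's algorithm (break ties by smallest node id):
  initial in-degrees: [2, 1, 0, 2, 4, 0, 0, 0]
  ready (indeg=0): [2, 5, 6, 7]
  pop 2: indeg[4]->3 | ready=[5, 6, 7] | order so far=[2]
  pop 5: indeg[3]->1 | ready=[6, 7] | order so far=[2, 5]
  pop 6: indeg[0]->1; indeg[1]->0; indeg[4]->2 | ready=[1, 7] | order so far=[2, 5, 6]
  pop 1: indeg[0]->0; indeg[4]->1 | ready=[0, 7] | order so far=[2, 5, 6, 1]
  pop 0: no out-edges | ready=[7] | order so far=[2, 5, 6, 1, 0]
  pop 7: indeg[3]->0 | ready=[3] | order so far=[2, 5, 6, 1, 0, 7]
  pop 3: indeg[4]->0 | ready=[4] | order so far=[2, 5, 6, 1, 0, 7, 3]
  pop 4: no out-edges | ready=[] | order so far=[2, 5, 6, 1, 0, 7, 3, 4]
  Result: [2, 5, 6, 1, 0, 7, 3, 4]

Answer: [2, 5, 6, 1, 0, 7, 3, 4]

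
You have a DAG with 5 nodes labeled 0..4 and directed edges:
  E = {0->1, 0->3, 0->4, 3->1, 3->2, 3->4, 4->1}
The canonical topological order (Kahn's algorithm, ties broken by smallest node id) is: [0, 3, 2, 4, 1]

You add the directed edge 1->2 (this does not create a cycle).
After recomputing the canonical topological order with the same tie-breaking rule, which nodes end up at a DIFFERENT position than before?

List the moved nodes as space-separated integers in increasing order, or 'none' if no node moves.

Answer: 1 2 4

Derivation:
Old toposort: [0, 3, 2, 4, 1]
Added edge 1->2
Recompute Kahn (smallest-id tiebreak):
  initial in-degrees: [0, 3, 2, 1, 2]
  ready (indeg=0): [0]
  pop 0: indeg[1]->2; indeg[3]->0; indeg[4]->1 | ready=[3] | order so far=[0]
  pop 3: indeg[1]->1; indeg[2]->1; indeg[4]->0 | ready=[4] | order so far=[0, 3]
  pop 4: indeg[1]->0 | ready=[1] | order so far=[0, 3, 4]
  pop 1: indeg[2]->0 | ready=[2] | order so far=[0, 3, 4, 1]
  pop 2: no out-edges | ready=[] | order so far=[0, 3, 4, 1, 2]
New canonical toposort: [0, 3, 4, 1, 2]
Compare positions:
  Node 0: index 0 -> 0 (same)
  Node 1: index 4 -> 3 (moved)
  Node 2: index 2 -> 4 (moved)
  Node 3: index 1 -> 1 (same)
  Node 4: index 3 -> 2 (moved)
Nodes that changed position: 1 2 4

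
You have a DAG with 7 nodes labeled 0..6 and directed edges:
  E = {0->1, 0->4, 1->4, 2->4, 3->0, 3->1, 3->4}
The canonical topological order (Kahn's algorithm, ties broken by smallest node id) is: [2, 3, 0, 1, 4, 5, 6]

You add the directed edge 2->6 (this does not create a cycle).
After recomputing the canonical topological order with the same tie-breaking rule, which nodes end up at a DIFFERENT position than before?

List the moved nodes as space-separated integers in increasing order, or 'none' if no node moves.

Answer: none

Derivation:
Old toposort: [2, 3, 0, 1, 4, 5, 6]
Added edge 2->6
Recompute Kahn (smallest-id tiebreak):
  initial in-degrees: [1, 2, 0, 0, 4, 0, 1]
  ready (indeg=0): [2, 3, 5]
  pop 2: indeg[4]->3; indeg[6]->0 | ready=[3, 5, 6] | order so far=[2]
  pop 3: indeg[0]->0; indeg[1]->1; indeg[4]->2 | ready=[0, 5, 6] | order so far=[2, 3]
  pop 0: indeg[1]->0; indeg[4]->1 | ready=[1, 5, 6] | order so far=[2, 3, 0]
  pop 1: indeg[4]->0 | ready=[4, 5, 6] | order so far=[2, 3, 0, 1]
  pop 4: no out-edges | ready=[5, 6] | order so far=[2, 3, 0, 1, 4]
  pop 5: no out-edges | ready=[6] | order so far=[2, 3, 0, 1, 4, 5]
  pop 6: no out-edges | ready=[] | order so far=[2, 3, 0, 1, 4, 5, 6]
New canonical toposort: [2, 3, 0, 1, 4, 5, 6]
Compare positions:
  Node 0: index 2 -> 2 (same)
  Node 1: index 3 -> 3 (same)
  Node 2: index 0 -> 0 (same)
  Node 3: index 1 -> 1 (same)
  Node 4: index 4 -> 4 (same)
  Node 5: index 5 -> 5 (same)
  Node 6: index 6 -> 6 (same)
Nodes that changed position: none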